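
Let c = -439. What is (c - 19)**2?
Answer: 209764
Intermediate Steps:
(c - 19)**2 = (-439 - 19)**2 = (-458)**2 = 209764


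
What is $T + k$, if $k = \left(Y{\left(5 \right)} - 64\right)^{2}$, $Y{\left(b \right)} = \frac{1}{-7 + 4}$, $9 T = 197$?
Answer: $\frac{12482}{3} \approx 4160.7$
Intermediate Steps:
$T = \frac{197}{9}$ ($T = \frac{1}{9} \cdot 197 = \frac{197}{9} \approx 21.889$)
$Y{\left(b \right)} = - \frac{1}{3}$ ($Y{\left(b \right)} = \frac{1}{-3} = - \frac{1}{3}$)
$k = \frac{37249}{9}$ ($k = \left(- \frac{1}{3} - 64\right)^{2} = \left(- \frac{193}{3}\right)^{2} = \frac{37249}{9} \approx 4138.8$)
$T + k = \frac{197}{9} + \frac{37249}{9} = \frac{12482}{3}$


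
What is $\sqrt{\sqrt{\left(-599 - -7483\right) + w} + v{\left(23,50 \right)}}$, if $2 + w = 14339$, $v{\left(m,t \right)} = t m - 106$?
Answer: $\sqrt{1044 + \sqrt{21221}} \approx 34.492$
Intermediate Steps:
$v{\left(m,t \right)} = -106 + m t$ ($v{\left(m,t \right)} = m t - 106 = -106 + m t$)
$w = 14337$ ($w = -2 + 14339 = 14337$)
$\sqrt{\sqrt{\left(-599 - -7483\right) + w} + v{\left(23,50 \right)}} = \sqrt{\sqrt{\left(-599 - -7483\right) + 14337} + \left(-106 + 23 \cdot 50\right)} = \sqrt{\sqrt{\left(-599 + 7483\right) + 14337} + \left(-106 + 1150\right)} = \sqrt{\sqrt{6884 + 14337} + 1044} = \sqrt{\sqrt{21221} + 1044} = \sqrt{1044 + \sqrt{21221}}$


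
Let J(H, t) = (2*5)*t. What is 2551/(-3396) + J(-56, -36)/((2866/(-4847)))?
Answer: 2959218577/4866468 ≈ 608.08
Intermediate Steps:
J(H, t) = 10*t
2551/(-3396) + J(-56, -36)/((2866/(-4847))) = 2551/(-3396) + (10*(-36))/((2866/(-4847))) = 2551*(-1/3396) - 360/(2866*(-1/4847)) = -2551/3396 - 360/(-2866/4847) = -2551/3396 - 360*(-4847/2866) = -2551/3396 + 872460/1433 = 2959218577/4866468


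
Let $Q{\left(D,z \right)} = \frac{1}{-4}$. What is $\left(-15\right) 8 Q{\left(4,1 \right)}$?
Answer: $30$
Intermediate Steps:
$Q{\left(D,z \right)} = - \frac{1}{4}$
$\left(-15\right) 8 Q{\left(4,1 \right)} = \left(-15\right) 8 \left(- \frac{1}{4}\right) = \left(-120\right) \left(- \frac{1}{4}\right) = 30$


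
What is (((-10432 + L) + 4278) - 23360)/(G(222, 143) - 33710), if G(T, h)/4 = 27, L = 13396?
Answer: 8059/16801 ≈ 0.47967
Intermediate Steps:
G(T, h) = 108 (G(T, h) = 4*27 = 108)
(((-10432 + L) + 4278) - 23360)/(G(222, 143) - 33710) = (((-10432 + 13396) + 4278) - 23360)/(108 - 33710) = ((2964 + 4278) - 23360)/(-33602) = (7242 - 23360)*(-1/33602) = -16118*(-1/33602) = 8059/16801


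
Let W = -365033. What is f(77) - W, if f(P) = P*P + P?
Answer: 371039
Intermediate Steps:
f(P) = P + P² (f(P) = P² + P = P + P²)
f(77) - W = 77*(1 + 77) - 1*(-365033) = 77*78 + 365033 = 6006 + 365033 = 371039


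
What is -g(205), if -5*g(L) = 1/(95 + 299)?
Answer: 1/1970 ≈ 0.00050761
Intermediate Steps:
g(L) = -1/1970 (g(L) = -1/(5*(95 + 299)) = -⅕/394 = -⅕*1/394 = -1/1970)
-g(205) = -1*(-1/1970) = 1/1970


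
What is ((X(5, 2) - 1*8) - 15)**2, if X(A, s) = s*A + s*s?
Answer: 81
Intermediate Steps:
X(A, s) = s**2 + A*s (X(A, s) = A*s + s**2 = s**2 + A*s)
((X(5, 2) - 1*8) - 15)**2 = ((2*(5 + 2) - 1*8) - 15)**2 = ((2*7 - 8) - 15)**2 = ((14 - 8) - 15)**2 = (6 - 15)**2 = (-9)**2 = 81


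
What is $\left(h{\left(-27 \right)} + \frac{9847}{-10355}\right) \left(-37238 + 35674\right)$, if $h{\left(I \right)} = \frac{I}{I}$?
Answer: $- \frac{794512}{10355} \approx -76.727$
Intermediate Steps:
$h{\left(I \right)} = 1$
$\left(h{\left(-27 \right)} + \frac{9847}{-10355}\right) \left(-37238 + 35674\right) = \left(1 + \frac{9847}{-10355}\right) \left(-37238 + 35674\right) = \left(1 + 9847 \left(- \frac{1}{10355}\right)\right) \left(-1564\right) = \left(1 - \frac{9847}{10355}\right) \left(-1564\right) = \frac{508}{10355} \left(-1564\right) = - \frac{794512}{10355}$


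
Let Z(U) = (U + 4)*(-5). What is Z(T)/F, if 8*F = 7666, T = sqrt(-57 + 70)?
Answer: -80/3833 - 20*sqrt(13)/3833 ≈ -0.039685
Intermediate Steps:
T = sqrt(13) ≈ 3.6056
Z(U) = -20 - 5*U (Z(U) = (4 + U)*(-5) = -20 - 5*U)
F = 3833/4 (F = (1/8)*7666 = 3833/4 ≈ 958.25)
Z(T)/F = (-20 - 5*sqrt(13))/(3833/4) = (-20 - 5*sqrt(13))*(4/3833) = -80/3833 - 20*sqrt(13)/3833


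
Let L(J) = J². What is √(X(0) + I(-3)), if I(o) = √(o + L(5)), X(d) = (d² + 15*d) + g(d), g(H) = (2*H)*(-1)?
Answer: 22^(¼) ≈ 2.1657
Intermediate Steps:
g(H) = -2*H
X(d) = d² + 13*d (X(d) = (d² + 15*d) - 2*d = d² + 13*d)
I(o) = √(25 + o) (I(o) = √(o + 5²) = √(o + 25) = √(25 + o))
√(X(0) + I(-3)) = √(0*(13 + 0) + √(25 - 3)) = √(0*13 + √22) = √(0 + √22) = √(√22) = 22^(¼)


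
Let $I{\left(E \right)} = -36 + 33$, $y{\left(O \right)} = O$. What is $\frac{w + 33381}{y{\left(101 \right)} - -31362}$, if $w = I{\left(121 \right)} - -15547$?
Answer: $\frac{48925}{31463} \approx 1.555$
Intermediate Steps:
$I{\left(E \right)} = -3$
$w = 15544$ ($w = -3 - -15547 = -3 + 15547 = 15544$)
$\frac{w + 33381}{y{\left(101 \right)} - -31362} = \frac{15544 + 33381}{101 - -31362} = \frac{48925}{101 + 31362} = \frac{48925}{31463}$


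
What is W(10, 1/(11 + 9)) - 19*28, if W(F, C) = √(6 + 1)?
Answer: -532 + √7 ≈ -529.35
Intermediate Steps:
W(F, C) = √7
W(10, 1/(11 + 9)) - 19*28 = √7 - 19*28 = √7 - 532 = -532 + √7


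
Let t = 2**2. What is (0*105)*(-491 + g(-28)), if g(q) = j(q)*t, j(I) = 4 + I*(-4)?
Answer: 0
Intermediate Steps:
j(I) = 4 - 4*I
t = 4
g(q) = 16 - 16*q (g(q) = (4 - 4*q)*4 = 16 - 16*q)
(0*105)*(-491 + g(-28)) = (0*105)*(-491 + (16 - 16*(-28))) = 0*(-491 + (16 + 448)) = 0*(-491 + 464) = 0*(-27) = 0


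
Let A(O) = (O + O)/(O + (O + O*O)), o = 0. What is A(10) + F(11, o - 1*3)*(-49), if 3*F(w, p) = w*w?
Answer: -11857/6 ≈ -1976.2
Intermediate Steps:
A(O) = 2*O/(O**2 + 2*O) (A(O) = (2*O)/(O + (O + O**2)) = (2*O)/(O**2 + 2*O) = 2*O/(O**2 + 2*O))
F(w, p) = w**2/3 (F(w, p) = (w*w)/3 = w**2/3)
A(10) + F(11, o - 1*3)*(-49) = 2/(2 + 10) + ((1/3)*11**2)*(-49) = 2/12 + ((1/3)*121)*(-49) = 2*(1/12) + (121/3)*(-49) = 1/6 - 5929/3 = -11857/6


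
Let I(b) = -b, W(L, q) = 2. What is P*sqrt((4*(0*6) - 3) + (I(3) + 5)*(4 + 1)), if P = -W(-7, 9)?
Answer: -2*sqrt(7) ≈ -5.2915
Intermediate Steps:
P = -2 (P = -1*2 = -2)
P*sqrt((4*(0*6) - 3) + (I(3) + 5)*(4 + 1)) = -2*sqrt((4*(0*6) - 3) + (-1*3 + 5)*(4 + 1)) = -2*sqrt((4*0 - 3) + (-3 + 5)*5) = -2*sqrt((0 - 3) + 2*5) = -2*sqrt(-3 + 10) = -2*sqrt(7)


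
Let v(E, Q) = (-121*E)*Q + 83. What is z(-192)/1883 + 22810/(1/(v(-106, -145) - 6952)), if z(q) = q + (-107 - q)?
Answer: -80174441016077/1883 ≈ -4.2578e+10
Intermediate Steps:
v(E, Q) = 83 - 121*E*Q (v(E, Q) = -121*E*Q + 83 = 83 - 121*E*Q)
z(q) = -107
z(-192)/1883 + 22810/(1/(v(-106, -145) - 6952)) = -107/1883 + 22810/(1/((83 - 121*(-106)*(-145)) - 6952)) = -107*1/1883 + 22810/(1/((83 - 1859770) - 6952)) = -107/1883 + 22810/(1/(-1859687 - 6952)) = -107/1883 + 22810/(1/(-1866639)) = -107/1883 + 22810/(-1/1866639) = -107/1883 + 22810*(-1866639) = -107/1883 - 42578035590 = -80174441016077/1883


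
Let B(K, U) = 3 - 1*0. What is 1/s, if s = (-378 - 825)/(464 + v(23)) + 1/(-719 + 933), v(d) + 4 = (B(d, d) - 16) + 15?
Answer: -8239/21415 ≈ -0.38473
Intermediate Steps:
B(K, U) = 3 (B(K, U) = 3 + 0 = 3)
v(d) = -2 (v(d) = -4 + ((3 - 16) + 15) = -4 + (-13 + 15) = -4 + 2 = -2)
s = -21415/8239 (s = (-378 - 825)/(464 - 2) + 1/(-719 + 933) = -1203/462 + 1/214 = -1203*1/462 + 1/214 = -401/154 + 1/214 = -21415/8239 ≈ -2.5992)
1/s = 1/(-21415/8239) = -8239/21415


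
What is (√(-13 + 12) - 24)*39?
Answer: -936 + 39*I ≈ -936.0 + 39.0*I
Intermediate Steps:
(√(-13 + 12) - 24)*39 = (√(-1) - 24)*39 = (I - 24)*39 = (-24 + I)*39 = -936 + 39*I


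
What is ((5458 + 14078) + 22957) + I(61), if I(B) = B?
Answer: 42554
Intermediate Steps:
((5458 + 14078) + 22957) + I(61) = ((5458 + 14078) + 22957) + 61 = (19536 + 22957) + 61 = 42493 + 61 = 42554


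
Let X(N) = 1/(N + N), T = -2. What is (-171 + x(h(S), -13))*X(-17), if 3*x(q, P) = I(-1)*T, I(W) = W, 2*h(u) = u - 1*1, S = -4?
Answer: 511/102 ≈ 5.0098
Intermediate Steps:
X(N) = 1/(2*N)
h(u) = -½ + u/2 (h(u) = (u - 1*1)/2 = (u - 1)/2 = (-1 + u)/2 = -½ + u/2)
x(q, P) = ⅔ (x(q, P) = (-1*(-2))/3 = (⅓)*2 = ⅔)
(-171 + x(h(S), -13))*X(-17) = (-171 + ⅔)*((½)/(-17)) = -511*(-1)/(6*17) = -511/3*(-1/34) = 511/102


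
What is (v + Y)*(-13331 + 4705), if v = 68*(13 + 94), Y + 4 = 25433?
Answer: -282113330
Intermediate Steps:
Y = 25429 (Y = -4 + 25433 = 25429)
v = 7276 (v = 68*107 = 7276)
(v + Y)*(-13331 + 4705) = (7276 + 25429)*(-13331 + 4705) = 32705*(-8626) = -282113330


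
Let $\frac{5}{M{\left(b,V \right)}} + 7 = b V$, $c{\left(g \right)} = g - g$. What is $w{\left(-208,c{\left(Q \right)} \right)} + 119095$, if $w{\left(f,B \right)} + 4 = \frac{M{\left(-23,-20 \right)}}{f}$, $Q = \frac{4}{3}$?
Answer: $\frac{11221230379}{94224} \approx 1.1909 \cdot 10^{5}$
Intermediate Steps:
$Q = \frac{4}{3}$ ($Q = 4 \cdot \frac{1}{3} = \frac{4}{3} \approx 1.3333$)
$c{\left(g \right)} = 0$
$M{\left(b,V \right)} = \frac{5}{-7 + V b}$ ($M{\left(b,V \right)} = \frac{5}{-7 + b V} = \frac{5}{-7 + V b}$)
$w{\left(f,B \right)} = -4 + \frac{5}{453 f}$ ($w{\left(f,B \right)} = -4 + \frac{5 \frac{1}{-7 - -460}}{f} = -4 + \frac{5 \frac{1}{-7 + 460}}{f} = -4 + \frac{5 \cdot \frac{1}{453}}{f} = -4 + \frac{5}{453 f}$)
$w{\left(-208,c{\left(Q \right)} \right)} + 119095 = \left(-4 + \frac{5}{453 \left(-208\right)}\right) + 119095 = \left(-4 + \frac{5}{453} \left(- \frac{1}{208}\right)\right) + 119095 = \left(-4 - \frac{5}{94224}\right) + 119095 = - \frac{376901}{94224} + 119095 = \frac{11221230379}{94224}$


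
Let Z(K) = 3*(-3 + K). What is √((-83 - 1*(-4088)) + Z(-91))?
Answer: √3723 ≈ 61.016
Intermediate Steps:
Z(K) = -9 + 3*K
√((-83 - 1*(-4088)) + Z(-91)) = √((-83 - 1*(-4088)) + (-9 + 3*(-91))) = √((-83 + 4088) + (-9 - 273)) = √(4005 - 282) = √3723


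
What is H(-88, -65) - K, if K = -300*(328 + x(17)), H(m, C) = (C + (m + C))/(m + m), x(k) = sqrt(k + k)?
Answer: 8659309/88 + 300*sqrt(34) ≈ 1.0015e+5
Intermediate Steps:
x(k) = sqrt(2)*sqrt(k) (x(k) = sqrt(2*k) = sqrt(2)*sqrt(k))
H(m, C) = (m + 2*C)/(2*m) (H(m, C) = (C + (C + m))/((2*m)) = (m + 2*C)*(1/(2*m)) = (m + 2*C)/(2*m))
K = -98400 - 300*sqrt(34) (K = -300*(328 + sqrt(2)*sqrt(17)) = -300*(328 + sqrt(34)) = -98400 - 300*sqrt(34) ≈ -1.0015e+5)
H(-88, -65) - K = (-65 + (1/2)*(-88))/(-88) - (-98400 - 300*sqrt(34)) = -(-65 - 44)/88 + (98400 + 300*sqrt(34)) = -1/88*(-109) + (98400 + 300*sqrt(34)) = 109/88 + (98400 + 300*sqrt(34)) = 8659309/88 + 300*sqrt(34)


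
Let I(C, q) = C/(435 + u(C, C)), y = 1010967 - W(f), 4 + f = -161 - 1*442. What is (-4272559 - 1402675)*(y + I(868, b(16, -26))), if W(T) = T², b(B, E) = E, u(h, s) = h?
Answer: -4751316245076348/1303 ≈ -3.6464e+12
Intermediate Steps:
f = -607 (f = -4 + (-161 - 1*442) = -4 + (-161 - 442) = -4 - 603 = -607)
y = 642518 (y = 1010967 - 1*(-607)² = 1010967 - 1*368449 = 1010967 - 368449 = 642518)
I(C, q) = C/(435 + C)
(-4272559 - 1402675)*(y + I(868, b(16, -26))) = (-4272559 - 1402675)*(642518 + 868/(435 + 868)) = -5675234*(642518 + 868/1303) = -5675234*837201822/1303 = -4751316245076348/1303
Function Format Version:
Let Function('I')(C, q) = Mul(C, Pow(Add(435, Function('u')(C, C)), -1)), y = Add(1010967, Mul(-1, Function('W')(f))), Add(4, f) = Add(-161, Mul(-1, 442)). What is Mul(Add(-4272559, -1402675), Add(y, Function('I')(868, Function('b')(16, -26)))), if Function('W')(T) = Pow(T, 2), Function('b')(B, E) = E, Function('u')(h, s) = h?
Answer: Rational(-4751316245076348, 1303) ≈ -3.6464e+12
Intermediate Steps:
f = -607 (f = Add(-4, Add(-161, Mul(-1, 442))) = Add(-4, Add(-161, -442)) = Add(-4, -603) = -607)
y = 642518 (y = Add(1010967, Mul(-1, Pow(-607, 2))) = Add(1010967, Mul(-1, 368449)) = Add(1010967, -368449) = 642518)
Function('I')(C, q) = Mul(C, Pow(Add(435, C), -1))
Mul(Add(-4272559, -1402675), Add(y, Function('I')(868, Function('b')(16, -26)))) = Mul(Add(-4272559, -1402675), Add(642518, Mul(868, Pow(Add(435, 868), -1)))) = Mul(-5675234, Add(642518, Mul(868, Pow(1303, -1)))) = Mul(-5675234, Add(642518, Mul(868, Rational(1, 1303)))) = Mul(-5675234, Add(642518, Rational(868, 1303))) = Mul(-5675234, Rational(837201822, 1303)) = Rational(-4751316245076348, 1303)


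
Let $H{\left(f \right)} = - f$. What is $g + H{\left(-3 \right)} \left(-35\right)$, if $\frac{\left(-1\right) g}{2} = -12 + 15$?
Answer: $-111$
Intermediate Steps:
$g = -6$ ($g = - 2 \left(-12 + 15\right) = \left(-2\right) 3 = -6$)
$g + H{\left(-3 \right)} \left(-35\right) = -6 + \left(-1\right) \left(-3\right) \left(-35\right) = -6 + 3 \left(-35\right) = -6 - 105 = -111$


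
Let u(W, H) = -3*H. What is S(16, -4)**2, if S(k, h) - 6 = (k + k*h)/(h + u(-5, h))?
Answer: 0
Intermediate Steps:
S(k, h) = 6 - (k + h*k)/(2*h) (S(k, h) = 6 + (k + k*h)/(h - 3*h) = 6 + (k + h*k)/((-2*h)) = 6 + (k + h*k)*(-1/(2*h)) = 6 - (k + h*k)/(2*h))
S(16, -4)**2 = (6 - 1/2*16 - 1/2*16/(-4))**2 = (6 - 8 - 1/2*16*(-1/4))**2 = (6 - 8 + 2)**2 = 0**2 = 0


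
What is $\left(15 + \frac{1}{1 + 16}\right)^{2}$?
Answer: $\frac{65536}{289} \approx 226.77$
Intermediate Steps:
$\left(15 + \frac{1}{1 + 16}\right)^{2} = \left(15 + \frac{1}{17}\right)^{2} = \left(\frac{256}{17}\right)^{2} = \frac{65536}{289}$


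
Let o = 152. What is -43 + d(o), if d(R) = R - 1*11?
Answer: 98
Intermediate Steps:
d(R) = -11 + R (d(R) = R - 11 = -11 + R)
-43 + d(o) = -43 + (-11 + 152) = -43 + 141 = 98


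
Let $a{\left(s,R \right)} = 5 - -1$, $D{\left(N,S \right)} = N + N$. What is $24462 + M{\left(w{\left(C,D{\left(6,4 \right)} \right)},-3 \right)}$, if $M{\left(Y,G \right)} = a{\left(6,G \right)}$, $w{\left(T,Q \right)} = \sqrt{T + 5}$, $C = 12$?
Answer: $24468$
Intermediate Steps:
$D{\left(N,S \right)} = 2 N$
$w{\left(T,Q \right)} = \sqrt{5 + T}$
$a{\left(s,R \right)} = 6$ ($a{\left(s,R \right)} = 5 + 1 = 6$)
$M{\left(Y,G \right)} = 6$
$24462 + M{\left(w{\left(C,D{\left(6,4 \right)} \right)},-3 \right)} = 24462 + 6 = 24468$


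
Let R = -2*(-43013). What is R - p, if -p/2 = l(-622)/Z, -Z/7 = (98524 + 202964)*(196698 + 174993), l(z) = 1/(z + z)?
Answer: 41973021191656602433/487910878009632 ≈ 86026.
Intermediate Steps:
l(z) = 1/(2*z)
Z = -784422633456 (Z = -7*(98524 + 202964)*(196698 + 174993) = -2110416*371691 = -7*112060376208 = -784422633456)
p = -1/487910878009632 (p = -2*(½)/(-622)/(-784422633456) = -2*(½)*(-1/622)*(-1)/784422633456 = -(-1)*(-1)/(622*784422633456) = -2*1/975821756019264 = -1/487910878009632 ≈ -2.0496e-15)
R = 86026 (R = -1*(-86026) = 86026)
R - p = 86026 - 1*(-1/487910878009632) = 86026 + 1/487910878009632 = 41973021191656602433/487910878009632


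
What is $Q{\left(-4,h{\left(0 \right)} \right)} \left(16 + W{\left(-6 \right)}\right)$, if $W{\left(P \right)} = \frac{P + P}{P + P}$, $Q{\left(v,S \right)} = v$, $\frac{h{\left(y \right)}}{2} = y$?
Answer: $-68$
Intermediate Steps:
$h{\left(y \right)} = 2 y$
$W{\left(P \right)} = 1$ ($W{\left(P \right)} = \frac{2 P}{2 P} = 2 P \frac{1}{2 P} = 1$)
$Q{\left(-4,h{\left(0 \right)} \right)} \left(16 + W{\left(-6 \right)}\right) = - 4 \left(16 + 1\right) = \left(-4\right) 17 = -68$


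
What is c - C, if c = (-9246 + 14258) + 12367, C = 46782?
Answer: -29403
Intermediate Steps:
c = 17379 (c = 5012 + 12367 = 17379)
c - C = 17379 - 1*46782 = 17379 - 46782 = -29403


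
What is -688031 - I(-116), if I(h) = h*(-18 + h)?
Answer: -703575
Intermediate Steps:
-688031 - I(-116) = -688031 - (-116)*(-18 - 116) = -688031 - (-116)*(-134) = -688031 - 1*15544 = -688031 - 15544 = -703575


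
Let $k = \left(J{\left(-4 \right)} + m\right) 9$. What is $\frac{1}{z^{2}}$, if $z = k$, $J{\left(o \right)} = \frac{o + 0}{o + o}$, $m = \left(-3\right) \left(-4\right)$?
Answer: $\frac{4}{50625} \approx 7.9012 \cdot 10^{-5}$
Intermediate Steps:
$m = 12$
$J{\left(o \right)} = \frac{1}{2}$ ($J{\left(o \right)} = \frac{o}{2 o} = o \frac{1}{2 o} = \frac{1}{2}$)
$k = \frac{225}{2}$ ($k = \left(\frac{1}{2} + 12\right) 9 = \frac{25}{2} \cdot 9 = \frac{225}{2} \approx 112.5$)
$z = \frac{225}{2} \approx 112.5$
$\frac{1}{z^{2}} = \frac{1}{\left(\frac{225}{2}\right)^{2}} = \frac{1}{\frac{50625}{4}} = \frac{4}{50625}$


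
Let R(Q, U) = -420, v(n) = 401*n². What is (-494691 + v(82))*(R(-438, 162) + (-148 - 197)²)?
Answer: 261124681965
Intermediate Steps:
(-494691 + v(82))*(R(-438, 162) + (-148 - 197)²) = (-494691 + 401*82²)*(-420 + (-148 - 197)²) = (-494691 + 401*6724)*(-420 + (-345)²) = (-494691 + 2696324)*(-420 + 119025) = 2201633*118605 = 261124681965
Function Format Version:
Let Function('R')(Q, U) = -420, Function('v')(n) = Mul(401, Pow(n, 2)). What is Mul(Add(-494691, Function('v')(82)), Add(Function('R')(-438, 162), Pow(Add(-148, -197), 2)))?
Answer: 261124681965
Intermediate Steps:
Mul(Add(-494691, Function('v')(82)), Add(Function('R')(-438, 162), Pow(Add(-148, -197), 2))) = Mul(Add(-494691, Mul(401, Pow(82, 2))), Add(-420, Pow(Add(-148, -197), 2))) = Mul(Add(-494691, Mul(401, 6724)), Add(-420, Pow(-345, 2))) = Mul(Add(-494691, 2696324), Add(-420, 119025)) = Mul(2201633, 118605) = 261124681965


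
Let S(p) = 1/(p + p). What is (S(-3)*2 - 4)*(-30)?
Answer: 130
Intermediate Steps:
S(p) = 1/(2*p)
(S(-3)*2 - 4)*(-30) = (((½)/(-3))*2 - 4)*(-30) = (((½)*(-⅓))*2 - 4)*(-30) = (-⅙*2 - 4)*(-30) = (-⅓ - 4)*(-30) = -13/3*(-30) = 130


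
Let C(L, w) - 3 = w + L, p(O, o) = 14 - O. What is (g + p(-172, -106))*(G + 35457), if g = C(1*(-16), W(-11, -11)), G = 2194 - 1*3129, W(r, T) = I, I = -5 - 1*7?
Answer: 5558042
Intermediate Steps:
I = -12 (I = -5 - 7 = -12)
W(r, T) = -12
G = -935 (G = 2194 - 3129 = -935)
C(L, w) = 3 + L + w (C(L, w) = 3 + (w + L) = 3 + (L + w) = 3 + L + w)
g = -25 (g = 3 + 1*(-16) - 12 = 3 - 16 - 12 = -25)
(g + p(-172, -106))*(G + 35457) = (-25 + (14 - 1*(-172)))*(-935 + 35457) = (-25 + (14 + 172))*34522 = (-25 + 186)*34522 = 161*34522 = 5558042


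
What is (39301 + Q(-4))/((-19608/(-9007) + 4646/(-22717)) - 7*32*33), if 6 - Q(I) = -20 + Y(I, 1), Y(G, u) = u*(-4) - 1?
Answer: -4023899965654/756044228017 ≈ -5.3223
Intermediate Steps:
Y(G, u) = -1 - 4*u (Y(G, u) = -4*u - 1 = -1 - 4*u)
Q(I) = 31 (Q(I) = 6 - (-20 + (-1 - 4*1)) = 6 - (-20 + (-1 - 4)) = 6 - (-20 - 5) = 6 - 1*(-25) = 6 + 25 = 31)
(39301 + Q(-4))/((-19608/(-9007) + 4646/(-22717)) - 7*32*33) = (39301 + 31)/((-19608/(-9007) + 4646/(-22717)) - 7*32*33) = 39332/((-19608*(-1/9007) + 4646*(-1/22717)) - 224*33) = 39332/((19608/9007 - 4646/22717) - 7392) = 39332/(403588414/204612019 - 7392) = 39332/(-1512088456034/204612019) = 39332*(-204612019/1512088456034) = -4023899965654/756044228017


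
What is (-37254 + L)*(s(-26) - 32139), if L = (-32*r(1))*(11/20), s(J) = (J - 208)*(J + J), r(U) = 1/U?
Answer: 3721755618/5 ≈ 7.4435e+8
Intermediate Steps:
r(U) = 1/U
s(J) = 2*J*(-208 + J) (s(J) = (-208 + J)*(2*J) = 2*J*(-208 + J))
L = -88/5 (L = (-32/1)*(11/20) = (-32*1)*(11*(1/20)) = -32*11/20 = -88/5 ≈ -17.600)
(-37254 + L)*(s(-26) - 32139) = (-37254 - 88/5)*(2*(-26)*(-208 - 26) - 32139) = -186358*(2*(-26)*(-234) - 32139)/5 = -186358*(12168 - 32139)/5 = -186358/5*(-19971) = 3721755618/5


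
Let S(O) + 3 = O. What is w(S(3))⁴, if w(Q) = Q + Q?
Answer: 0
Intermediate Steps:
S(O) = -3 + O
w(Q) = 2*Q
w(S(3))⁴ = (2*(-3 + 3))⁴ = (2*0)⁴ = 0⁴ = 0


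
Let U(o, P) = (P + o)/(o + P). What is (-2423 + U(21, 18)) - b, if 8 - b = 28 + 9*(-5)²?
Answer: -2177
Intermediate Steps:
U(o, P) = 1 (U(o, P) = (P + o)/(P + o) = 1)
b = -245 (b = 8 - (28 + 9*(-5)²) = 8 - (28 + 9*25) = 8 - (28 + 225) = 8 - 1*253 = 8 - 253 = -245)
(-2423 + U(21, 18)) - b = (-2423 + 1) - 1*(-245) = -2422 + 245 = -2177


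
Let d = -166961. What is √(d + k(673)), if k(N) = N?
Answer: 4*I*√10393 ≈ 407.78*I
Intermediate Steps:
√(d + k(673)) = √(-166961 + 673) = √(-166288) = 4*I*√10393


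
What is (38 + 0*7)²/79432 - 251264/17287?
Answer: -4983359905/343285246 ≈ -14.517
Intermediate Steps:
(38 + 0*7)²/79432 - 251264/17287 = (38 + 0)²*(1/79432) - 251264*1/17287 = 38²*(1/79432) - 251264/17287 = 1444*(1/79432) - 251264/17287 = 361/19858 - 251264/17287 = -4983359905/343285246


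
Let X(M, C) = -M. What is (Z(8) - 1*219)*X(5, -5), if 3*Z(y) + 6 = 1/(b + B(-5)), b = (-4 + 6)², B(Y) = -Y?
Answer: 29830/27 ≈ 1104.8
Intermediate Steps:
b = 4 (b = 2² = 4)
Z(y) = -53/27 (Z(y) = -2 + 1/(3*(4 - 1*(-5))) = -2 + 1/(3*(4 + 5)) = -2 + (⅓)/9 = -2 + (⅓)*(⅑) = -2 + 1/27 = -53/27)
(Z(8) - 1*219)*X(5, -5) = (-53/27 - 1*219)*(-1*5) = (-53/27 - 219)*(-5) = -5966/27*(-5) = 29830/27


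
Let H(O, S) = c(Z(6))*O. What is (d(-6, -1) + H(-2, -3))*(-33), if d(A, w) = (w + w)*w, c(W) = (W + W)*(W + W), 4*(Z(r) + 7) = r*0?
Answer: 12870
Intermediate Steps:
Z(r) = -7 (Z(r) = -7 + (r*0)/4 = -7 + (1/4)*0 = -7 + 0 = -7)
c(W) = 4*W**2 (c(W) = (2*W)*(2*W) = 4*W**2)
H(O, S) = 196*O (H(O, S) = (4*(-7)**2)*O = (4*49)*O = 196*O)
d(A, w) = 2*w**2 (d(A, w) = (2*w)*w = 2*w**2)
(d(-6, -1) + H(-2, -3))*(-33) = (2*(-1)**2 + 196*(-2))*(-33) = (2*1 - 392)*(-33) = (2 - 392)*(-33) = -390*(-33) = 12870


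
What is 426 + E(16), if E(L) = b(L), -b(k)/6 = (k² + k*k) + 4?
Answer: -2670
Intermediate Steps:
b(k) = -24 - 12*k² (b(k) = -6*((k² + k*k) + 4) = -6*((k² + k²) + 4) = -6*(2*k² + 4) = -6*(4 + 2*k²) = -24 - 12*k²)
E(L) = -24 - 12*L²
426 + E(16) = 426 + (-24 - 12*16²) = 426 + (-24 - 12*256) = 426 + (-24 - 3072) = 426 - 3096 = -2670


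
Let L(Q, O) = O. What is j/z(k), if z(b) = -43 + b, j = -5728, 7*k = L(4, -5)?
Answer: 20048/153 ≈ 131.03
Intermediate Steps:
k = -5/7 (k = (1/7)*(-5) = -5/7 ≈ -0.71429)
j/z(k) = -5728/(-43 - 5/7) = -5728/(-306/7) = -5728*(-7/306) = 20048/153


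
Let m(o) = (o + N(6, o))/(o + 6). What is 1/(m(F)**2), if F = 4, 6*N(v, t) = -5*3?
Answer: 400/9 ≈ 44.444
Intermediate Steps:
N(v, t) = -5/2 (N(v, t) = (-5*3)/6 = (1/6)*(-15) = -5/2)
m(o) = (-5/2 + o)/(6 + o) (m(o) = (o - 5/2)/(o + 6) = (-5/2 + o)/(6 + o))
1/(m(F)**2) = 1/(((-5/2 + 4)/(6 + 4))**2) = 1/(((3/2)/10)**2) = 1/(((1/10)*(3/2))**2) = 1/((3/20)**2) = 1/(9/400) = 400/9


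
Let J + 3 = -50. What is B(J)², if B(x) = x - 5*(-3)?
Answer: 1444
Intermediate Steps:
J = -53 (J = -3 - 50 = -53)
B(x) = 15 + x (B(x) = x + 15 = 15 + x)
B(J)² = (15 - 53)² = (-38)² = 1444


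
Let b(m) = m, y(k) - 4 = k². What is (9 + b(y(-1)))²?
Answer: 196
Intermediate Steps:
y(k) = 4 + k²
(9 + b(y(-1)))² = (9 + (4 + (-1)²))² = (9 + (4 + 1))² = (9 + 5)² = 14² = 196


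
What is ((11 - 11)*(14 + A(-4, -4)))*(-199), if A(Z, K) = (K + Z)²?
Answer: 0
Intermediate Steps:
((11 - 11)*(14 + A(-4, -4)))*(-199) = ((11 - 11)*(14 + (-4 - 4)²))*(-199) = (0*(14 + (-8)²))*(-199) = (0*(14 + 64))*(-199) = (0*78)*(-199) = 0*(-199) = 0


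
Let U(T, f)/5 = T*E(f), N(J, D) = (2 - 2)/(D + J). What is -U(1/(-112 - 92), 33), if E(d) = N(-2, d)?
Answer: 0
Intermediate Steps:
N(J, D) = 0 (N(J, D) = 0/(D + J) = 0)
E(d) = 0
U(T, f) = 0 (U(T, f) = 5*(T*0) = 5*0 = 0)
-U(1/(-112 - 92), 33) = -1*0 = 0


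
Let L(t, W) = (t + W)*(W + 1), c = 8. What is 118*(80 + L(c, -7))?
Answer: 8732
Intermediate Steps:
L(t, W) = (1 + W)*(W + t) (L(t, W) = (W + t)*(1 + W) = (1 + W)*(W + t))
118*(80 + L(c, -7)) = 118*(80 + (-7 + 8 + (-7)**2 - 7*8)) = 118*(80 + (-7 + 8 + 49 - 56)) = 118*(80 - 6) = 118*74 = 8732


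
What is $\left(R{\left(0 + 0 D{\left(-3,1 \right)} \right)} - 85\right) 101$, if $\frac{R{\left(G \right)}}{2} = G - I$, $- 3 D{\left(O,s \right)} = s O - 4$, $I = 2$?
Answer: $-8989$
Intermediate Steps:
$D{\left(O,s \right)} = \frac{4}{3} - \frac{O s}{3}$ ($D{\left(O,s \right)} = - \frac{s O - 4}{3} = - \frac{O s - 4}{3} = - \frac{-4 + O s}{3} = \frac{4}{3} - \frac{O s}{3}$)
$R{\left(G \right)} = -4 + 2 G$ ($R{\left(G \right)} = 2 \left(G - 2\right) = 2 \left(-2 + G\right) = -4 + 2 G$)
$\left(R{\left(0 + 0 D{\left(-3,1 \right)} \right)} - 85\right) 101 = \left(\left(-4 + 2 \left(0 + 0 \left(\frac{4}{3} - \left(-1\right) 1\right)\right)\right) - 85\right) 101 = \left(\left(-4 + 2 \left(0 + 0 \left(\frac{4}{3} + 1\right)\right)\right) - 85\right) 101 = \left(\left(-4 + 2 \left(0 + 0 \cdot \frac{7}{3}\right)\right) - 85\right) 101 = \left(\left(-4 + 2 \left(0 + 0\right)\right) - 85\right) 101 = \left(\left(-4 + 2 \cdot 0\right) - 85\right) 101 = \left(\left(-4 + 0\right) - 85\right) 101 = \left(-4 - 85\right) 101 = \left(-89\right) 101 = -8989$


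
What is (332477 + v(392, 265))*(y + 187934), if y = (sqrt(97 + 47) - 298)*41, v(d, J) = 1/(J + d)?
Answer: 12830138539040/219 ≈ 5.8585e+10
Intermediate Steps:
y = -11726 (y = (sqrt(144) - 298)*41 = (12 - 298)*41 = -286*41 = -11726)
(332477 + v(392, 265))*(y + 187934) = (332477 + 1/(265 + 392))*(-11726 + 187934) = (332477 + 1/657)*176208 = (218437390/657)*176208 = 12830138539040/219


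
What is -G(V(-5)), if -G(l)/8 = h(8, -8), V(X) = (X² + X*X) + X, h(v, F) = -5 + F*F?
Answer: 472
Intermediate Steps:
h(v, F) = -5 + F²
V(X) = X + 2*X² (V(X) = (X² + X²) + X = 2*X² + X = X + 2*X²)
G(l) = -472 (G(l) = -8*(-5 + (-8)²) = -8*(-5 + 64) = -8*59 = -472)
-G(V(-5)) = -1*(-472) = 472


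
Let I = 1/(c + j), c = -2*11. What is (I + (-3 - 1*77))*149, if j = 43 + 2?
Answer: -274011/23 ≈ -11914.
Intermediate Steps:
c = -22
j = 45
I = 1/23 (I = 1/(-22 + 45) = 1/23 ≈ 0.043478)
(I + (-3 - 1*77))*149 = (1/23 + (-3 - 1*77))*149 = (1/23 + (-3 - 77))*149 = (1/23 - 80)*149 = -1839/23*149 = -274011/23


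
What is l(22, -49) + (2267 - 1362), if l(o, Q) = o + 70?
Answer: 997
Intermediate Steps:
l(o, Q) = 70 + o
l(22, -49) + (2267 - 1362) = (70 + 22) + (2267 - 1362) = 92 + 905 = 997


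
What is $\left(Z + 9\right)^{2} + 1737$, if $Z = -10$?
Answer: $1738$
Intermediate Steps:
$\left(Z + 9\right)^{2} + 1737 = \left(-10 + 9\right)^{2} + 1737 = \left(-1\right)^{2} + 1737 = 1 + 1737 = 1738$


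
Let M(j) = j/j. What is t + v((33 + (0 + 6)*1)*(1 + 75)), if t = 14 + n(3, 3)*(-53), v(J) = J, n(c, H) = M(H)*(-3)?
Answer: 3137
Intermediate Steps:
M(j) = 1
n(c, H) = -3 (n(c, H) = 1*(-3) = -3)
t = 173 (t = 14 - 3*(-53) = 14 + 159 = 173)
t + v((33 + (0 + 6)*1)*(1 + 75)) = 173 + (33 + (0 + 6)*1)*(1 + 75) = 173 + (33 + 6*1)*76 = 173 + (33 + 6)*76 = 173 + 39*76 = 173 + 2964 = 3137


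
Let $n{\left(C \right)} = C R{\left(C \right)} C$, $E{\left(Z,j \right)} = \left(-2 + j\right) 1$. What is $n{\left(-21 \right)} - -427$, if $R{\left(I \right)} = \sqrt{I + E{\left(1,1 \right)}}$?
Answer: $427 + 441 i \sqrt{22} \approx 427.0 + 2068.5 i$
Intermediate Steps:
$E{\left(Z,j \right)} = -2 + j$
$R{\left(I \right)} = \sqrt{-1 + I}$ ($R{\left(I \right)} = \sqrt{I + \left(-2 + 1\right)} = \sqrt{I - 1} = \sqrt{-1 + I}$)
$n{\left(C \right)} = C^{2} \sqrt{-1 + C}$ ($n{\left(C \right)} = C \sqrt{-1 + C} C = C^{2} \sqrt{-1 + C}$)
$n{\left(-21 \right)} - -427 = \left(-21\right)^{2} \sqrt{-1 - 21} - -427 = 441 \sqrt{-22} + 427 = 441 i \sqrt{22} + 427 = 427 + 441 i \sqrt{22}$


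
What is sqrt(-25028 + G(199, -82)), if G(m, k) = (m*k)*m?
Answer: 3*I*sqrt(363590) ≈ 1809.0*I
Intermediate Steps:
G(m, k) = k*m**2 (G(m, k) = (k*m)*m = k*m**2)
sqrt(-25028 + G(199, -82)) = sqrt(-25028 - 82*199**2) = sqrt(-25028 - 82*39601) = sqrt(-25028 - 3247282) = sqrt(-3272310) = 3*I*sqrt(363590)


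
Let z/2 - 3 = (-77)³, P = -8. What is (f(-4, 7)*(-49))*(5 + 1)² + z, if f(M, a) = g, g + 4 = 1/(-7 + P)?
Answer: -4529432/5 ≈ -9.0589e+5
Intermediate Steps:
g = -61/15 (g = -4 + 1/(-7 - 8) = -4 + 1/(-15) = -4 - 1/15 = -61/15 ≈ -4.0667)
f(M, a) = -61/15
z = -913060 (z = 6 + 2*(-77)³ = 6 + 2*(-456533) = 6 - 913066 = -913060)
(f(-4, 7)*(-49))*(5 + 1)² + z = (-61/15*(-49))*(5 + 1)² - 913060 = (2989/15)*6² - 913060 = (2989/15)*36 - 913060 = 35868/5 - 913060 = -4529432/5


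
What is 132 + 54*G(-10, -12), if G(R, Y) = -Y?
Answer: 780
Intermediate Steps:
132 + 54*G(-10, -12) = 132 + 54*(-1*(-12)) = 132 + 54*12 = 132 + 648 = 780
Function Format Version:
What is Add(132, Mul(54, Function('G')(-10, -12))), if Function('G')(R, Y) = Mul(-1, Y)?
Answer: 780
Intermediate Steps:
Add(132, Mul(54, Function('G')(-10, -12))) = Add(132, Mul(54, Mul(-1, -12))) = Add(132, Mul(54, 12)) = Add(132, 648) = 780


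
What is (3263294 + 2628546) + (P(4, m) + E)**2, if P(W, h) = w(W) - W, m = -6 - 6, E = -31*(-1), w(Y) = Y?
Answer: 5892801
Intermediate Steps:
E = 31
m = -12
P(W, h) = 0 (P(W, h) = W - W = 0)
(3263294 + 2628546) + (P(4, m) + E)**2 = (3263294 + 2628546) + (0 + 31)**2 = 5891840 + 31**2 = 5891840 + 961 = 5892801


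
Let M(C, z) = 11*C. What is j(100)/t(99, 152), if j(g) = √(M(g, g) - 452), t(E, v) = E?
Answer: 2*√2/11 ≈ 0.25713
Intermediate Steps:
j(g) = √(-452 + 11*g) (j(g) = √(11*g - 452) = √(-452 + 11*g))
j(100)/t(99, 152) = √(-452 + 11*100)/99 = √(-452 + 1100)*(1/99) = √648*(1/99) = (18*√2)*(1/99) = 2*√2/11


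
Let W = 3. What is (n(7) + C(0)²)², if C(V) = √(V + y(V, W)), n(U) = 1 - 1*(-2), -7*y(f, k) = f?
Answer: 9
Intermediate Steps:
y(f, k) = -f/7
n(U) = 3 (n(U) = 1 + 2 = 3)
C(V) = √42*√V/7 (C(V) = √(V - V/7) = √(6*V/7) = √42*√V/7)
(n(7) + C(0)²)² = (3 + (√42*√0/7)²)² = (3 + ((⅐)*√42*0)²)² = (3 + 0²)² = (3 + 0)² = 3² = 9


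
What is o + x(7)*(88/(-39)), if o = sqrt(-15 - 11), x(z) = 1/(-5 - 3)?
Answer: 11/39 + I*sqrt(26) ≈ 0.28205 + 5.099*I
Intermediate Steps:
x(z) = -1/8 (x(z) = 1/(-8) = -1/8)
o = I*sqrt(26) (o = sqrt(-26) = I*sqrt(26) ≈ 5.099*I)
o + x(7)*(88/(-39)) = I*sqrt(26) - 11/(-39) = I*sqrt(26) - 11*(-1)/39 = I*sqrt(26) - 1/8*(-88/39) = I*sqrt(26) + 11/39 = 11/39 + I*sqrt(26)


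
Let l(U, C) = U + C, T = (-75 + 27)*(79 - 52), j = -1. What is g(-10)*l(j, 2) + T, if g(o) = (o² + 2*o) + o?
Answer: -1226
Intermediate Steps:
g(o) = o² + 3*o
T = -1296 (T = -48*27 = -1296)
l(U, C) = C + U
g(-10)*l(j, 2) + T = (-10*(3 - 10))*(2 - 1) - 1296 = -10*(-7)*1 - 1296 = 70*1 - 1296 = 70 - 1296 = -1226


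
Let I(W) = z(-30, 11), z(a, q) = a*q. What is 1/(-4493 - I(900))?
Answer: -1/4163 ≈ -0.00024021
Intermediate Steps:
I(W) = -330 (I(W) = -30*11 = -330)
1/(-4493 - I(900)) = 1/(-4493 - 1*(-330)) = 1/(-4493 + 330) = 1/(-4163) = -1/4163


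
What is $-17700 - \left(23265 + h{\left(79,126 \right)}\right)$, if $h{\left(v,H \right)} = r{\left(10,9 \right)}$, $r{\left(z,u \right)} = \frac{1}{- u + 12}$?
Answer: $- \frac{122896}{3} \approx -40965.0$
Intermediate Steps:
$r{\left(z,u \right)} = \frac{1}{12 - u}$
$h{\left(v,H \right)} = \frac{1}{3}$ ($h{\left(v,H \right)} = - \frac{1}{-12 + 9} = - \frac{1}{-3} = \left(-1\right) \left(- \frac{1}{3}\right) = \frac{1}{3}$)
$-17700 - \left(23265 + h{\left(79,126 \right)}\right) = -17700 - \frac{69796}{3} = - \frac{122896}{3}$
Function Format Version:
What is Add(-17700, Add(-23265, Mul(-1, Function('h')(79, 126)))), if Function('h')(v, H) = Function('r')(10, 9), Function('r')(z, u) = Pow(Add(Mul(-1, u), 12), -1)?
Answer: Rational(-122896, 3) ≈ -40965.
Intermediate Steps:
Function('r')(z, u) = Pow(Add(12, Mul(-1, u)), -1)
Function('h')(v, H) = Rational(1, 3) (Function('h')(v, H) = Mul(-1, Pow(Add(-12, 9), -1)) = Mul(-1, Pow(-3, -1)) = Mul(-1, Rational(-1, 3)) = Rational(1, 3))
Add(-17700, Add(-23265, Mul(-1, Function('h')(79, 126)))) = Add(-17700, Add(-23265, Mul(-1, Rational(1, 3)))) = Add(-17700, Add(-23265, Rational(-1, 3))) = Add(-17700, Rational(-69796, 3)) = Rational(-122896, 3)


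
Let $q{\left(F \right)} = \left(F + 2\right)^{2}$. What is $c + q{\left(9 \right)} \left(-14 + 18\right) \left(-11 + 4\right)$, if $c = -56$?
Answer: $-3444$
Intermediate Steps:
$q{\left(F \right)} = \left(2 + F\right)^{2}$
$c + q{\left(9 \right)} \left(-14 + 18\right) \left(-11 + 4\right) = -56 + \left(2 + 9\right)^{2} \left(-14 + 18\right) \left(-11 + 4\right) = -56 + 11^{2} \cdot 4 \left(-7\right) = -56 + 121 \left(-28\right) = -56 - 3388 = -3444$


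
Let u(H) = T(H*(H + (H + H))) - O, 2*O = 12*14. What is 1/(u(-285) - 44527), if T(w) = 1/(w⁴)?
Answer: -3525688174246906640625/157284475141328752144921874 ≈ -2.2416e-5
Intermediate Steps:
T(w) = w⁻⁴
O = 84 (O = (12*14)/2 = (½)*168 = 84)
u(H) = -84 + 1/(81*H⁸) (u(H) = (H*(H + (H + H)))⁻⁴ - 1*84 = (H*(H + 2*H))⁻⁴ - 84 = (H*(3*H))⁻⁴ - 84 = (3*H²)⁻⁴ - 84 = 1/(81*H⁸) - 84 = -84 + 1/(81*H⁸))
1/(u(-285) - 44527) = 1/((-84 + (1/81)/(-285)⁸) - 44527) = 1/((-84 + (1/81)*(1/43527014496875390625)) - 44527) = 1/((-84 + 1/3525688174246906640625) - 44527) = 1/(-296157806636740157812499/3525688174246906640625 - 44527) = 1/(-157284475141328752144921874/3525688174246906640625) = -3525688174246906640625/157284475141328752144921874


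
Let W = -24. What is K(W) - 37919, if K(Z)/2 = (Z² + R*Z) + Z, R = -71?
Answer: -33407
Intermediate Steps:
K(Z) = -140*Z + 2*Z² (K(Z) = 2*((Z² - 71*Z) + Z) = 2*(Z² - 70*Z) = -140*Z + 2*Z²)
K(W) - 37919 = 2*(-24)*(-70 - 24) - 37919 = 2*(-24)*(-94) - 37919 = 4512 - 37919 = -33407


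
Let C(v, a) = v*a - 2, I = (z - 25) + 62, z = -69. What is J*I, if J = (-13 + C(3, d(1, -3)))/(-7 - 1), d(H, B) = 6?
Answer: 12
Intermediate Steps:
I = -32 (I = (-69 - 25) + 62 = -94 + 62 = -32)
C(v, a) = -2 + a*v (C(v, a) = a*v - 2 = -2 + a*v)
J = -3/8 (J = (-13 + (-2 + 6*3))/(-7 - 1) = (-13 + (-2 + 18))/(-8) = (-13 + 16)*(-⅛) = 3*(-⅛) = -3/8 ≈ -0.37500)
J*I = -3/8*(-32) = 12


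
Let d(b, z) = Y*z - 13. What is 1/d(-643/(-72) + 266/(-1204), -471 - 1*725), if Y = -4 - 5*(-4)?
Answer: -1/19149 ≈ -5.2222e-5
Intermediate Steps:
Y = 16 (Y = -4 + 20 = 16)
d(b, z) = -13 + 16*z (d(b, z) = 16*z - 13 = -13 + 16*z)
1/d(-643/(-72) + 266/(-1204), -471 - 1*725) = 1/(-13 + 16*(-471 - 1*725)) = 1/(-13 + 16*(-471 - 725)) = 1/(-13 + 16*(-1196)) = 1/(-13 - 19136) = 1/(-19149) = -1/19149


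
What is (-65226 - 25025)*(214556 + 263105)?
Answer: -43109382911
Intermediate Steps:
(-65226 - 25025)*(214556 + 263105) = -90251*477661 = -43109382911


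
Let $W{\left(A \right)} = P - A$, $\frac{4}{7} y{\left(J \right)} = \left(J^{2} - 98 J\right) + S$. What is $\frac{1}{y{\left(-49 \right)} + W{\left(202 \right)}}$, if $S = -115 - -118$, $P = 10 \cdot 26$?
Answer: $\frac{2}{25337} \approx 7.8936 \cdot 10^{-5}$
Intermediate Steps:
$P = 260$
$S = 3$ ($S = -115 + 118 = 3$)
$y{\left(J \right)} = \frac{21}{4} - \frac{343 J}{2} + \frac{7 J^{2}}{4}$ ($y{\left(J \right)} = \frac{7 \left(\left(J^{2} - 98 J\right) + 3\right)}{4} = \frac{7 \left(3 + J^{2} - 98 J\right)}{4} = \frac{21}{4} - \frac{343 J}{2} + \frac{7 J^{2}}{4}$)
$W{\left(A \right)} = 260 - A$
$\frac{1}{y{\left(-49 \right)} + W{\left(202 \right)}} = \frac{1}{\left(\frac{21}{4} - - \frac{16807}{2} + \frac{7 \left(-49\right)^{2}}{4}\right) + \left(260 - 202\right)} = \frac{1}{\left(\frac{21}{4} + \frac{16807}{2} + \frac{7}{4} \cdot 2401\right) + \left(260 - 202\right)} = \frac{1}{\left(\frac{21}{4} + \frac{16807}{2} + \frac{16807}{4}\right) + 58} = \frac{1}{\frac{25221}{2} + 58} = \frac{1}{\frac{25337}{2}} = \frac{2}{25337}$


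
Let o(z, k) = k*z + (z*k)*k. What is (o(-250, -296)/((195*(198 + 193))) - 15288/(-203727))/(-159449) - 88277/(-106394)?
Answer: 14607526683576882017/17567405925373028946 ≈ 0.83151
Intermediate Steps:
o(z, k) = k*z + z*k² (o(z, k) = k*z + (k*z)*k = k*z + z*k²)
(o(-250, -296)/((195*(198 + 193))) - 15288/(-203727))/(-159449) - 88277/(-106394) = ((-296*(-250)*(1 - 296))/((195*(198 + 193))) - 15288/(-203727))/(-159449) - 88277/(-106394) = ((-296*(-250)*(-295))/((195*391)) - 15288*(-1/203727))*(-1/159449) - 88277*(-1/106394) = (-21830000/76245 + 5096/67909)*(-1/159449) + 88277/106394 = (-21830000*1/76245 + 5096/67909)*(-1/159449) + 88277/106394 = (-4366000/15249 + 5096/67909)*(-1/159449) + 88277/106394 = -296412985096/1035544341*(-1/159449) + 88277/106394 = 296412985096/165116509628109 + 88277/106394 = 14607526683576882017/17567405925373028946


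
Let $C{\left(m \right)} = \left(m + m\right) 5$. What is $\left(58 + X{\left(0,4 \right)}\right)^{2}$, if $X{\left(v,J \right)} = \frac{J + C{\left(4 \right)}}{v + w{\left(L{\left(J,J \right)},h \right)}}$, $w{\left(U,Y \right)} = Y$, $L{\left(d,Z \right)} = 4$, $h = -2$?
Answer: $1296$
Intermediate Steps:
$C{\left(m \right)} = 10 m$ ($C{\left(m \right)} = 2 m 5 = 10 m$)
$X{\left(v,J \right)} = \frac{40 + J}{-2 + v}$ ($X{\left(v,J \right)} = \frac{J + 10 \cdot 4}{v - 2} = \frac{J + 40}{-2 + v} = \frac{40 + J}{-2 + v}$)
$\left(58 + X{\left(0,4 \right)}\right)^{2} = \left(58 + \frac{40 + 4}{-2 + 0}\right)^{2} = \left(58 + \frac{1}{-2} \cdot 44\right)^{2} = \left(58 - 22\right)^{2} = 36^{2} = 1296$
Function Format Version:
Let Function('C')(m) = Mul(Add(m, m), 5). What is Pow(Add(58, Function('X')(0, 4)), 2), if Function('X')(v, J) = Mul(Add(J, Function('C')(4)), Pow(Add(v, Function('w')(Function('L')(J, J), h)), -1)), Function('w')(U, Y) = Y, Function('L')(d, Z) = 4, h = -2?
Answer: 1296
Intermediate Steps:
Function('C')(m) = Mul(10, m) (Function('C')(m) = Mul(Mul(2, m), 5) = Mul(10, m))
Function('X')(v, J) = Mul(Pow(Add(-2, v), -1), Add(40, J)) (Function('X')(v, J) = Mul(Add(J, Mul(10, 4)), Pow(Add(v, -2), -1)) = Mul(Add(J, 40), Pow(Add(-2, v), -1)) = Mul(Add(40, J), Pow(Add(-2, v), -1)) = Mul(Pow(Add(-2, v), -1), Add(40, J)))
Pow(Add(58, Function('X')(0, 4)), 2) = Pow(Add(58, Mul(Pow(Add(-2, 0), -1), Add(40, 4))), 2) = Pow(Add(58, Mul(Pow(-2, -1), 44)), 2) = Pow(Add(58, Mul(Rational(-1, 2), 44)), 2) = Pow(Add(58, -22), 2) = Pow(36, 2) = 1296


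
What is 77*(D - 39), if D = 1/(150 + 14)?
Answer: -492415/164 ≈ -3002.5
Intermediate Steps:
D = 1/164 ≈ 0.0060976
77*(D - 39) = 77*(1/164 - 39) = 77*(-6395/164) = -492415/164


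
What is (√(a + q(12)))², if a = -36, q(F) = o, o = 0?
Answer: -36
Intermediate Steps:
q(F) = 0
(√(a + q(12)))² = (√(-36 + 0))² = (√(-36))² = (6*I)² = -36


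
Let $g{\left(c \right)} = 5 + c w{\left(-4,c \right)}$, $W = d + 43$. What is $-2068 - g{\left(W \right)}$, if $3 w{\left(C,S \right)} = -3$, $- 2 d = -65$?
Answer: $- \frac{3995}{2} \approx -1997.5$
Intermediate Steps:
$d = \frac{65}{2}$ ($d = \left(- \frac{1}{2}\right) \left(-65\right) = \frac{65}{2} \approx 32.5$)
$w{\left(C,S \right)} = -1$ ($w{\left(C,S \right)} = \frac{1}{3} \left(-3\right) = -1$)
$W = \frac{151}{2}$ ($W = \frac{65}{2} + 43 = \frac{151}{2} \approx 75.5$)
$g{\left(c \right)} = 5 - c$ ($g{\left(c \right)} = 5 + c \left(-1\right) = 5 - c$)
$-2068 - g{\left(W \right)} = -2068 - \left(5 - \frac{151}{2}\right) = -2068 - - \frac{141}{2} = -2068 + \frac{141}{2} = - \frac{3995}{2}$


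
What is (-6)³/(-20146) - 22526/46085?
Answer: -221927218/464214205 ≈ -0.47807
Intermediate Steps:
(-6)³/(-20146) - 22526/46085 = -216*(-1/20146) - 22526*1/46085 = 108/10073 - 22526/46085 = -221927218/464214205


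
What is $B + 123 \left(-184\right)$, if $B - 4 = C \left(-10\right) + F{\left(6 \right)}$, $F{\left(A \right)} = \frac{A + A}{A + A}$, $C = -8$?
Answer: $-22547$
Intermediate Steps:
$F{\left(A \right)} = 1$ ($F{\left(A \right)} = \frac{2 A}{2 A} = 2 A \frac{1}{2 A} = 1$)
$B = 85$ ($B = 4 + \left(\left(-8\right) \left(-10\right) + 1\right) = 4 + \left(80 + 1\right) = 4 + 81 = 85$)
$B + 123 \left(-184\right) = 85 + 123 \left(-184\right) = 85 - 22632 = -22547$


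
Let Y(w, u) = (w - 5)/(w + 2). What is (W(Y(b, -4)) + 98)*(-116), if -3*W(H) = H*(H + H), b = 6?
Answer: -272803/24 ≈ -11367.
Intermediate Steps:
Y(w, u) = (-5 + w)/(2 + w)
W(H) = -2*H²/3 (W(H) = -H*(H + H)/3 = -H*2*H/3 = -2*H²/3)
(W(Y(b, -4)) + 98)*(-116) = (-2*(-5 + 6)²/(2 + 6)²/3 + 98)*(-116) = (-2*(1/8)²/3 + 98)*(-116) = (-2*((⅛)*1)²/3 + 98)*(-116) = (-2*(⅛)²/3 + 98)*(-116) = (-⅔*1/64 + 98)*(-116) = (-1/96 + 98)*(-116) = (9407/96)*(-116) = -272803/24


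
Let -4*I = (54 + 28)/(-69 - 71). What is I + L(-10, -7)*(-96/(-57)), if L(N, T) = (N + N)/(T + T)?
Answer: 13579/5320 ≈ 2.5524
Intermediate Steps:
L(N, T) = N/T (L(N, T) = (2*N)/((2*T)) = (2*N)*(1/(2*T)) = N/T)
I = 41/280 (I = -(54 + 28)/(4*(-69 - 71)) = -41/(2*(-140)) = -41*(-1)/(2*140) = -¼*(-41/70) = 41/280 ≈ 0.14643)
I + L(-10, -7)*(-96/(-57)) = 41/280 + (-10/(-7))*(-96/(-57)) = 41/280 + (-10*(-⅐))*(-96*(-1/57)) = 41/280 + (10/7)*(32/19) = 41/280 + 320/133 = 13579/5320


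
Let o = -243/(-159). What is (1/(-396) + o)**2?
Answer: 1025472529/440496144 ≈ 2.3280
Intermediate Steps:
o = 81/53 (o = -243*(-1/159) = 81/53 ≈ 1.5283)
(1/(-396) + o)**2 = (1/(-396) + 81/53)**2 = (-1/396 + 81/53)**2 = (32023/20988)**2 = 1025472529/440496144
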